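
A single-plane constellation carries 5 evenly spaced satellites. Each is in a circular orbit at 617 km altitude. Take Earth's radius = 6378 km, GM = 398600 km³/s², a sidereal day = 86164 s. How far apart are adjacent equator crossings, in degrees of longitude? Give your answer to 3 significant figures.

Semi-major axis a = 6378 + 617 = 6995 km. Period T = 2π√(a³/μ) = 2π√(6995³/398600) = 5822.3 s = 97.04 min.
Single-satellite node shift = (5822.3/86164) × 360° = 24.33°.
With 5 satellites evenly phased, successive equator crossings are 24.33/5 = 4.865° apart.

4.87°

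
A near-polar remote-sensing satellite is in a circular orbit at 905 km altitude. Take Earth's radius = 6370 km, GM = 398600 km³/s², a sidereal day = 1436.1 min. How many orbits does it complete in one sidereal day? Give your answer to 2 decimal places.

Semi-major axis a = 6370 + 905 = 7275 km. Period T = 2π√(a³/μ) = 2π√(7275³/398600) = 6175.3 s = 102.92 min.
Orbits per sidereal day = 86166 / 6175.3 = 13.953.

13.95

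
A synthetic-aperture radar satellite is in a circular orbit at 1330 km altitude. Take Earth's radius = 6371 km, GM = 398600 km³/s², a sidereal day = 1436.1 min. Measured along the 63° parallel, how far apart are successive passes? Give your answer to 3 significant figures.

1420 km

Semi-major axis a = 6371 + 1330 = 7701 km. Period T = 2π√(a³/μ) = 2π√(7701³/398600) = 6725.6 s = 112.09 min.
Node shift per orbit = (6725.6/86166) × 360° = 28.10°.
Equatorial spacing = 28.10 × 111.2 km/° = 3125 km.
At 63° latitude, spacing = 3125 × cos(63°) = 1419 km.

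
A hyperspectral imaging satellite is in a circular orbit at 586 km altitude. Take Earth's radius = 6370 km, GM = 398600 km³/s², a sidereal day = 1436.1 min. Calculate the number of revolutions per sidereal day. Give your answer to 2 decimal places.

14.92

Semi-major axis a = 6370 + 586 = 6956 km. Period T = 2π√(a³/μ) = 2π√(6956³/398600) = 5773.7 s = 96.23 min.
Orbits per sidereal day = 86166 / 5773.7 = 14.924.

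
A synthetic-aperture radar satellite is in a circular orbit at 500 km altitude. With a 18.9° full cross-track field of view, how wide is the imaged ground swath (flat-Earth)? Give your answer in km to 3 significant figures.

166 km

Half-angle = 18.9°/2 = 9.45°.
Swath width ≈ 2h·tan(θ/2) = 2 × 500 × tan(9.45°) = 166.4 km.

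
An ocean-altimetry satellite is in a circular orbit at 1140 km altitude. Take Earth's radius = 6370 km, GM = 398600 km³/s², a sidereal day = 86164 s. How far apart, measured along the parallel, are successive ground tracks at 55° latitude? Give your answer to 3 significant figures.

1730 km

Semi-major axis a = 6370 + 1140 = 7510 km. Period T = 2π√(a³/μ) = 2π√(7510³/398600) = 6477.0 s = 107.95 min.
Node shift per orbit = (6477.0/86164) × 360° = 27.06°.
Equatorial spacing = 27.06 × 111.2 km/° = 3009 km.
At 55° latitude, spacing = 3009 × cos(55°) = 1726 km.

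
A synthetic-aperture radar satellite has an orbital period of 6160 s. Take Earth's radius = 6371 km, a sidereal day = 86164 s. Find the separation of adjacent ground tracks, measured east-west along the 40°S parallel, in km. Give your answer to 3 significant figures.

Node shift per orbit = (6160.0/86164) × 360° = 25.74°.
Equatorial spacing = 25.74 × 111.2 km/° = 2862 km.
At 40° latitude, spacing = 2862 × cos(40°) = 2192 km.

2190 km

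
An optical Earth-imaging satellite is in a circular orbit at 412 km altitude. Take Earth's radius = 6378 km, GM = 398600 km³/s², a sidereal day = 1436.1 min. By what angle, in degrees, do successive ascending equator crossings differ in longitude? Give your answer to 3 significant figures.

23.3°

Semi-major axis a = 6378 + 412 = 6790 km. Period T = 2π√(a³/μ) = 2π√(6790³/398600) = 5568.2 s = 92.80 min.
During one orbit Earth rotates (5568.2 / 86166) × 360° = 23.26°.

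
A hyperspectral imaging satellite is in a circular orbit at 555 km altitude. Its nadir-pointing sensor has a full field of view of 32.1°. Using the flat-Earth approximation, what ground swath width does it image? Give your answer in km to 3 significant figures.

319 km

Half-angle = 32.1°/2 = 16.05°.
Swath width ≈ 2h·tan(θ/2) = 2 × 555 × tan(16.05°) = 319.3 km.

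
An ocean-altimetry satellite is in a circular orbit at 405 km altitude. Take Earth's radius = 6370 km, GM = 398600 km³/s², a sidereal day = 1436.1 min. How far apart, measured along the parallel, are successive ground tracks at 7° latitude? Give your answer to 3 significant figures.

Semi-major axis a = 6370 + 405 = 6775 km. Period T = 2π√(a³/μ) = 2π√(6775³/398600) = 5549.8 s = 92.50 min.
Node shift per orbit = (5549.8/86166) × 360° = 23.19°.
Equatorial spacing = 23.19 × 111.2 km/° = 2578 km.
At 7° latitude, spacing = 2578 × cos(7°) = 2559 km.

2560 km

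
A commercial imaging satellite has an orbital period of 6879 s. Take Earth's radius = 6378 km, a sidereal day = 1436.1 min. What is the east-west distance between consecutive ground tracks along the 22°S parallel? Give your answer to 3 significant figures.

2970 km

Node shift per orbit = (6879.0/86166) × 360° = 28.74°.
Equatorial spacing = 28.74 × 111.3 km/° = 3199 km.
At 22° latitude, spacing = 3199 × cos(22°) = 2966 km.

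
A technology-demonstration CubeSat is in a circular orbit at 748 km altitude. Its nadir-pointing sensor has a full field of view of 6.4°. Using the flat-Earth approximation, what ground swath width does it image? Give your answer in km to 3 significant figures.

Half-angle = 6.4°/2 = 3.2°.
Swath width ≈ 2h·tan(θ/2) = 2 × 748 × tan(3.2°) = 83.6 km.

83.6 km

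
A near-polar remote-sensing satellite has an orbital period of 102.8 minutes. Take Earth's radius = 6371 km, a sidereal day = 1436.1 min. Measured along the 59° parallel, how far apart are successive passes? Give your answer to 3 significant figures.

T = 102.8 min = 6168.0 s.
Node shift per orbit = (6168.0/86166) × 360° = 25.77°.
Equatorial spacing = 25.77 × 111.2 km/° = 2865 km.
At 59° latitude, spacing = 2865 × cos(59°) = 1476 km.

1480 km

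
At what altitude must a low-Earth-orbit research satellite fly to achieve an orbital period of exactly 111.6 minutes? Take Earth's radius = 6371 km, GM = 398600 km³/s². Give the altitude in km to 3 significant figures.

1310 km

T = 111.6 min = 6696.0 s.
From T = 2π√(a³/μ): a = (μ T²/4π²)^(1/3) = (398600 × 6696.0² / 4π²)^(1/3) = 7678 km.
Altitude h = a − R = 7678 − 6371 = 1307 km.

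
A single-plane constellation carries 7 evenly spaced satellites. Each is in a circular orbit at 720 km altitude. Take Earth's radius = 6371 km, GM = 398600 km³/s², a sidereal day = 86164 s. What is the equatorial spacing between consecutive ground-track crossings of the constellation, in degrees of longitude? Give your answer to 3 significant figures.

3.55°

Semi-major axis a = 6371 + 720 = 7091 km. Period T = 2π√(a³/μ) = 2π√(7091³/398600) = 5942.5 s = 99.04 min.
Single-satellite node shift = (5942.5/86164) × 360° = 24.83°.
With 7 satellites evenly phased, successive equator crossings are 24.83/7 = 3.547° apart.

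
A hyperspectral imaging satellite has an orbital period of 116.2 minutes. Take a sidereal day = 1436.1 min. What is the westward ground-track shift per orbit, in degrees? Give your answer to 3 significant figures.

T = 116.2 min = 6972.0 s.
During one orbit Earth rotates (6972.0 / 86166) × 360° = 29.13°.

29.1°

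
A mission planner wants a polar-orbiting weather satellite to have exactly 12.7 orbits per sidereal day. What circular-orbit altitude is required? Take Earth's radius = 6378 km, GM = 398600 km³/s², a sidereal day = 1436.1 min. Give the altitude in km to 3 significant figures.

1370 km

Required period T = 86166 / 12.7 = 6784.7 s.
From T = 2π√(a³/μ): a = (μ T²/4π²)^(1/3) = (398600 × 6784.7² / 4π²)^(1/3) = 7746 km.
Altitude h = a − R = 7746 − 6378 = 1368 km.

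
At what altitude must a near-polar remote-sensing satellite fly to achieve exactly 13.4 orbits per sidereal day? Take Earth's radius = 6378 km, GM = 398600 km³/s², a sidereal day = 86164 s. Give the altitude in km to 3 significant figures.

1100 km

Required period T = 86164 / 13.4 = 6430.1 s.
From T = 2π√(a³/μ): a = (μ T²/4π²)^(1/3) = (398600 × 6430.1² / 4π²)^(1/3) = 7474 km.
Altitude h = a − R = 7474 − 6378 = 1096 km.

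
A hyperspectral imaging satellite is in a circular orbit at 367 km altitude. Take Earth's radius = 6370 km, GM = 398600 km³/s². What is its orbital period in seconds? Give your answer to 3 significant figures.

5500 seconds

Semi-major axis a = 6370 + 367 = 6737 km. Period T = 2π√(a³/μ) = 2π√(6737³/398600) = 5503.1 s = 91.72 min.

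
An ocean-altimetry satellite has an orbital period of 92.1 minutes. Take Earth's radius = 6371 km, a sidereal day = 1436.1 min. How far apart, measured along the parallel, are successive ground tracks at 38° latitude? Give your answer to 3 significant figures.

2020 km

T = 92.1 min = 5526.0 s.
Node shift per orbit = (5526.0/86166) × 360° = 23.09°.
Equatorial spacing = 23.09 × 111.2 km/° = 2567 km.
At 38° latitude, spacing = 2567 × cos(38°) = 2023 km.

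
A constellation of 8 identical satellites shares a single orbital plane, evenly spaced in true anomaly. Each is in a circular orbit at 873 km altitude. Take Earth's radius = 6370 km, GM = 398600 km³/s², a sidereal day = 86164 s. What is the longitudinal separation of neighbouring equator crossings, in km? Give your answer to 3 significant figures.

Semi-major axis a = 6370 + 873 = 7243 km. Period T = 2π√(a³/μ) = 2π√(7243³/398600) = 6134.6 s = 102.24 min.
Single-satellite node shift = (6134.6/86164) × 360° = 25.63°.
With 8 satellites evenly phased, successive equator crossings are 25.63/8 = 3.204° apart.
That is 3.204 × 111.2 = 356 km at the equator.

356 km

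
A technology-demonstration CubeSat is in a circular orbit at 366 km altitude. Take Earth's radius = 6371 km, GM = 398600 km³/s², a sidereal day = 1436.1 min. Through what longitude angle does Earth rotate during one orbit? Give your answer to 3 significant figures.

Semi-major axis a = 6371 + 366 = 6737 km. Period T = 2π√(a³/μ) = 2π√(6737³/398600) = 5503.1 s = 91.72 min.
During one orbit Earth rotates (5503.1 / 86166) × 360° = 22.99°.

23.0°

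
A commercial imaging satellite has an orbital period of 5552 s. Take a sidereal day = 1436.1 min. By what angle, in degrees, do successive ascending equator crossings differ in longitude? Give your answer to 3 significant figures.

During one orbit Earth rotates (5552.0 / 86166) × 360° = 23.20°.

23.2°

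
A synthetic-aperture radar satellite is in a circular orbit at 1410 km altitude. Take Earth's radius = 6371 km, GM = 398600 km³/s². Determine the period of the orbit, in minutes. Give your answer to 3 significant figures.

Semi-major axis a = 6371 + 1410 = 7781 km. Period T = 2π√(a³/μ) = 2π√(7781³/398600) = 6830.7 s = 113.84 min.

114 min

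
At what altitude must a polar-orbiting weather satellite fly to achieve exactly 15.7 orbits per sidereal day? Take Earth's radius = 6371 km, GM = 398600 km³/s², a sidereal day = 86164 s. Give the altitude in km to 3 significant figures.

354 km

Required period T = 86164 / 15.7 = 5488.2 s.
From T = 2π√(a³/μ): a = (μ T²/4π²)^(1/3) = (398600 × 5488.2² / 4π²)^(1/3) = 6725 km.
Altitude h = a − R = 6725 − 6371 = 354 km.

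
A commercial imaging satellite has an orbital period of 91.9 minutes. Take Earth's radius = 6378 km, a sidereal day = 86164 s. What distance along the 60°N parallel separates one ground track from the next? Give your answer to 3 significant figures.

1280 km

T = 91.9 min = 5514.0 s.
Node shift per orbit = (5514.0/86164) × 360° = 23.04°.
Equatorial spacing = 23.04 × 111.3 km/° = 2565 km.
At 60° latitude, spacing = 2565 × cos(60°) = 1282 km.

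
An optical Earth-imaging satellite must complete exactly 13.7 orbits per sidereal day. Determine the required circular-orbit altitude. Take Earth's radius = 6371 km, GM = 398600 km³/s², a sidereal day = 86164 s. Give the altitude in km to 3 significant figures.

993 km

Required period T = 86164 / 13.7 = 6289.3 s.
From T = 2π√(a³/μ): a = (μ T²/4π²)^(1/3) = (398600 × 6289.3² / 4π²)^(1/3) = 7364 km.
Altitude h = a − R = 7364 − 6371 = 993 km.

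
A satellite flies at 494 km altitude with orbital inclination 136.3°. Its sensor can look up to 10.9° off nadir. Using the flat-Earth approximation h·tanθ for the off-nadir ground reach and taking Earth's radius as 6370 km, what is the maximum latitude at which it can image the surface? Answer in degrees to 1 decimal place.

Retrograde orbit: the ground track reaches ±(180° − i) = ±(180 − 136.3) = ±43.7°.
Sensor half-swath on the ground ≈ 494·tan(10.9°) = 95 km = 0.86° of latitude.
Maximum observable latitude ≈ 43.7 + 0.86 = 44.6°.

44.6°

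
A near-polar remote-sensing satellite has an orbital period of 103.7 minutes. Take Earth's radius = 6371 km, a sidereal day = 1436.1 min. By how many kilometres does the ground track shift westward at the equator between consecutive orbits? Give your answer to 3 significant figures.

T = 103.7 min = 6222.0 s.
During one orbit Earth rotates (6222.0 / 86166) × 360° = 26.00°.
At the equator that is 26.00° × (2π·6371/360) km/° = 26.00 × 111.2 = 2891 km.

2890 km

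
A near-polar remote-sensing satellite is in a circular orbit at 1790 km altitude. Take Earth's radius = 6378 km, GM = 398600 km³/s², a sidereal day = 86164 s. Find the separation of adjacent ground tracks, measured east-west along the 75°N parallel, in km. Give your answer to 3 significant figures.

Semi-major axis a = 6378 + 1790 = 8168 km. Period T = 2π√(a³/μ) = 2π√(8168³/398600) = 7346.6 s = 122.44 min.
Node shift per orbit = (7346.6/86164) × 360° = 30.69°.
Equatorial spacing = 30.69 × 111.3 km/° = 3417 km.
At 75° latitude, spacing = 3417 × cos(75°) = 884 km.

884 km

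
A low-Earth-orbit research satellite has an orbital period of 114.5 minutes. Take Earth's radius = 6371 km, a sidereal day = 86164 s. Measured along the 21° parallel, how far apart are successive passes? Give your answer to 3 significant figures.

2980 km

T = 114.5 min = 6870.0 s.
Node shift per orbit = (6870.0/86164) × 360° = 28.70°.
Equatorial spacing = 28.70 × 111.2 km/° = 3192 km.
At 21° latitude, spacing = 3192 × cos(21°) = 2980 km.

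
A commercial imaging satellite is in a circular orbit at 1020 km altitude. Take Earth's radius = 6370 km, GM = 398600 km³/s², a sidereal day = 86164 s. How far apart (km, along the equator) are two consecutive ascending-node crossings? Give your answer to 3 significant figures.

Semi-major axis a = 6370 + 1020 = 7390 km. Period T = 2π√(a³/μ) = 2π√(7390³/398600) = 6322.3 s = 105.37 min.
During one orbit Earth rotates (6322.3 / 86164) × 360° = 26.42°.
At the equator that is 26.42° × (2π·6370/360) km/° = 26.42 × 111.2 = 2937 km.

2940 km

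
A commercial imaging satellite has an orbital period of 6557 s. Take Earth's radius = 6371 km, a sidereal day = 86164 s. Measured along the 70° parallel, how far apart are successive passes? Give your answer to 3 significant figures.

Node shift per orbit = (6557.0/86164) × 360° = 27.40°.
Equatorial spacing = 27.40 × 111.2 km/° = 3046 km.
At 70° latitude, spacing = 3046 × cos(70°) = 1042 km.

1040 km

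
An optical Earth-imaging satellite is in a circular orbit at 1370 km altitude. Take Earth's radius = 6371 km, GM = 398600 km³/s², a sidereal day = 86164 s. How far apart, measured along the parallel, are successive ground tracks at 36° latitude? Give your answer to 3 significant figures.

Semi-major axis a = 6371 + 1370 = 7741 km. Period T = 2π√(a³/μ) = 2π√(7741³/398600) = 6778.1 s = 112.97 min.
Node shift per orbit = (6778.1/86164) × 360° = 28.32°.
Equatorial spacing = 28.32 × 111.2 km/° = 3149 km.
At 36° latitude, spacing = 3149 × cos(36°) = 2548 km.

2550 km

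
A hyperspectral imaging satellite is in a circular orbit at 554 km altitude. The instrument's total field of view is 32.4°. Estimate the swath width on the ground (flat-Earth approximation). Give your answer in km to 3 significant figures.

Half-angle = 32.4°/2 = 16.2°.
Swath width ≈ 2h·tan(θ/2) = 2 × 554 × tan(16.2°) = 321.9 km.

322 km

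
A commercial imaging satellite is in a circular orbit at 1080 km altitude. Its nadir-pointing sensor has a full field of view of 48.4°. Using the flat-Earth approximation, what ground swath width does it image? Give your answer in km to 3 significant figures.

971 km

Half-angle = 48.4°/2 = 24.2°.
Swath width ≈ 2h·tan(θ/2) = 2 × 1080 × tan(24.2°) = 970.7 km.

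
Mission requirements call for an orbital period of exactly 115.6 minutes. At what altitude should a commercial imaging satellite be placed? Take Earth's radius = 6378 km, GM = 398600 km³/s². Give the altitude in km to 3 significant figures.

T = 115.6 min = 6936.0 s.
From T = 2π√(a³/μ): a = (μ T²/4π²)^(1/3) = (398600 × 6936.0² / 4π²)^(1/3) = 7861 km.
Altitude h = a − R = 7861 − 6378 = 1483 km.

1480 km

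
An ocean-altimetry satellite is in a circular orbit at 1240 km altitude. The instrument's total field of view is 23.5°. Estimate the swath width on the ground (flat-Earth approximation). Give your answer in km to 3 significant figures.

516 km

Half-angle = 23.5°/2 = 11.75°.
Swath width ≈ 2h·tan(θ/2) = 2 × 1240 × tan(11.75°) = 515.8 km.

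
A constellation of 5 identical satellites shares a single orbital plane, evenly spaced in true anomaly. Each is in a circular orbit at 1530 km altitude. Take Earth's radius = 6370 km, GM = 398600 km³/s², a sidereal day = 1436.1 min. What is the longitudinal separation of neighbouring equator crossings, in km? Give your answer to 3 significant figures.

Semi-major axis a = 6370 + 1530 = 7900 km. Period T = 2π√(a³/μ) = 2π√(7900³/398600) = 6988.0 s = 116.47 min.
Single-satellite node shift = (6988.0/86166) × 360° = 29.20°.
With 5 satellites evenly phased, successive equator crossings are 29.20/5 = 5.839° apart.
That is 5.839 × 111.2 = 649 km at the equator.

649 km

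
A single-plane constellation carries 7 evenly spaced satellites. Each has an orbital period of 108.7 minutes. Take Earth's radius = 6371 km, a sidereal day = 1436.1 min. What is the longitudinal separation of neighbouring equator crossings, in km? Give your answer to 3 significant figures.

433 km

T = 108.7 min = 6522.0 s.
Single-satellite node shift = (6522.0/86166) × 360° = 27.25°.
With 7 satellites evenly phased, successive equator crossings are 27.25/7 = 3.893° apart.
That is 3.893 × 111.2 = 433 km at the equator.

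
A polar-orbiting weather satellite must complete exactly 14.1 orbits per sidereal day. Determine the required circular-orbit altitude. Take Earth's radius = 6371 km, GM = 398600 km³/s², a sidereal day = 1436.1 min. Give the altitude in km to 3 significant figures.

853 km

Required period T = 86166 / 14.1 = 6111.1 s.
From T = 2π√(a³/μ): a = (μ T²/4π²)^(1/3) = (398600 × 6111.1² / 4π²)^(1/3) = 7224 km.
Altitude h = a − R = 7224 − 6371 = 853 km.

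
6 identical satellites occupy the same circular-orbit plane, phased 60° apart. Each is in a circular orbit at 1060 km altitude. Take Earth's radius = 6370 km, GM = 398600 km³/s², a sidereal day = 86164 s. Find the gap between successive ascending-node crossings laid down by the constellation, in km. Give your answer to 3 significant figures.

Semi-major axis a = 6370 + 1060 = 7430 km. Period T = 2π√(a³/μ) = 2π√(7430³/398600) = 6373.7 s = 106.23 min.
Single-satellite node shift = (6373.7/86164) × 360° = 26.63°.
With 6 satellites evenly phased, successive equator crossings are 26.63/6 = 4.438° apart.
That is 4.438 × 111.2 = 493 km at the equator.

493 km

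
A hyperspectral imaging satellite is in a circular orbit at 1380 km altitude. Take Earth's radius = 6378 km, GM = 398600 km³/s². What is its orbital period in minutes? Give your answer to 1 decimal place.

113.3 min

Semi-major axis a = 6378 + 1380 = 7758 km. Period T = 2π√(a³/μ) = 2π√(7758³/398600) = 6800.4 s = 113.34 min.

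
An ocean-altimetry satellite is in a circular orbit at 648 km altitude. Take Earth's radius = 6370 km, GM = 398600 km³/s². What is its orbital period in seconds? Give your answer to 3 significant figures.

Semi-major axis a = 6370 + 648 = 7018 km. Period T = 2π√(a³/μ) = 2π√(7018³/398600) = 5851.0 s = 97.52 min.

5850 seconds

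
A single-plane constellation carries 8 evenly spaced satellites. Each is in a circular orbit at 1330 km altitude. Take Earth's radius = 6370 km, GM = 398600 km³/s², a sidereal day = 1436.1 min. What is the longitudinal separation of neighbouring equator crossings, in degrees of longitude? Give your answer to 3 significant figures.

3.51°

Semi-major axis a = 6370 + 1330 = 7700 km. Period T = 2π√(a³/μ) = 2π√(7700³/398600) = 6724.3 s = 112.07 min.
Single-satellite node shift = (6724.3/86166) × 360° = 28.09°.
With 8 satellites evenly phased, successive equator crossings are 28.09/8 = 3.512° apart.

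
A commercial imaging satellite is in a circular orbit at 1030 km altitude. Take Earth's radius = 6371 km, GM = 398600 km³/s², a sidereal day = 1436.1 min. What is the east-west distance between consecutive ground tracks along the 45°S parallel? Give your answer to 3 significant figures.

2080 km

Semi-major axis a = 6371 + 1030 = 7401 km. Period T = 2π√(a³/μ) = 2π√(7401³/398600) = 6336.5 s = 105.61 min.
Node shift per orbit = (6336.5/86166) × 360° = 26.47°.
Equatorial spacing = 26.47 × 111.2 km/° = 2944 km.
At 45° latitude, spacing = 2944 × cos(45°) = 2082 km.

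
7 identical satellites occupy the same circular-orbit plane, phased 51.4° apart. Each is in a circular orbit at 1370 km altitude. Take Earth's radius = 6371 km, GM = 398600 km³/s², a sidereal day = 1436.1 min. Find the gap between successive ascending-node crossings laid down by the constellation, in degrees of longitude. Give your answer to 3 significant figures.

Semi-major axis a = 6371 + 1370 = 7741 km. Period T = 2π√(a³/μ) = 2π√(7741³/398600) = 6778.1 s = 112.97 min.
Single-satellite node shift = (6778.1/86166) × 360° = 28.32°.
With 7 satellites evenly phased, successive equator crossings are 28.32/7 = 4.046° apart.

4.05°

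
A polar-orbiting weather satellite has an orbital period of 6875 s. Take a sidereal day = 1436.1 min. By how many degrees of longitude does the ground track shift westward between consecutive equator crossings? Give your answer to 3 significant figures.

28.7°

During one orbit Earth rotates (6875.0 / 86166) × 360° = 28.72°.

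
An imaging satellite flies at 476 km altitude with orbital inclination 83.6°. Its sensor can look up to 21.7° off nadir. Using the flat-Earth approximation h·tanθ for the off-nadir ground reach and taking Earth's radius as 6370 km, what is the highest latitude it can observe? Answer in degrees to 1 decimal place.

For a prograde orbit the ground track reaches latitude ±i = ±83.6°.
Sensor half-swath on the ground ≈ 476·tan(21.7°) = 189 km = 1.70° of latitude.
Maximum observable latitude ≈ 83.6 + 1.70 = 85.3°.

85.3°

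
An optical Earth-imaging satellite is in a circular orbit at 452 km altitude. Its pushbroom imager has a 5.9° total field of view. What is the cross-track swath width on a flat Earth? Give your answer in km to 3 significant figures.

46.6 km

Half-angle = 5.9°/2 = 2.95°.
Swath width ≈ 2h·tan(θ/2) = 2 × 452 × tan(2.95°) = 46.6 km.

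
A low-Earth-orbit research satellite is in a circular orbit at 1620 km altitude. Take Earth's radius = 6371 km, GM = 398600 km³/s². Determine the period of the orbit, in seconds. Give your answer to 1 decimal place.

7109.1 seconds

Semi-major axis a = 6371 + 1620 = 7991 km. Period T = 2π√(a³/μ) = 2π√(7991³/398600) = 7109.1 s = 118.48 min.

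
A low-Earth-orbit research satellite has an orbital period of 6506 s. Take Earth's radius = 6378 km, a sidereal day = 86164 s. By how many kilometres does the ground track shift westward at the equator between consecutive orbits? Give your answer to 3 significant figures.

During one orbit Earth rotates (6506.0 / 86164) × 360° = 27.18°.
At the equator that is 27.18° × (2π·6378/360) km/° = 27.18 × 111.3 = 3026 km.

3030 km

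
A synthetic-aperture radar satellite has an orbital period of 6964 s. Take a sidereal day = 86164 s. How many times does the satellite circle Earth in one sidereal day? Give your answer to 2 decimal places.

12.37

Orbits per sidereal day = 86164 / 6964.0 = 12.373.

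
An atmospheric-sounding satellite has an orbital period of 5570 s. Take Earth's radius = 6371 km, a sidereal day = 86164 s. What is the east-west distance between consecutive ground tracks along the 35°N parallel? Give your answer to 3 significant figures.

2120 km

Node shift per orbit = (5570.0/86164) × 360° = 23.27°.
Equatorial spacing = 23.27 × 111.2 km/° = 2588 km.
At 35° latitude, spacing = 2588 × cos(35°) = 2120 km.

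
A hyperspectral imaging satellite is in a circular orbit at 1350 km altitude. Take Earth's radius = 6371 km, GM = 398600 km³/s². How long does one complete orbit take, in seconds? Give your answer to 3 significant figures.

Semi-major axis a = 6371 + 1350 = 7721 km. Period T = 2π√(a³/μ) = 2π√(7721³/398600) = 6751.8 s = 112.53 min.

6750 seconds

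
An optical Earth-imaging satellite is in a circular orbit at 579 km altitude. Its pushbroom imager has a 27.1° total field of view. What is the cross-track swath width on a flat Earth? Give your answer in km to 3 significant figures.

279 km

Half-angle = 27.1°/2 = 13.55°.
Swath width ≈ 2h·tan(θ/2) = 2 × 579 × tan(13.55°) = 279.1 km.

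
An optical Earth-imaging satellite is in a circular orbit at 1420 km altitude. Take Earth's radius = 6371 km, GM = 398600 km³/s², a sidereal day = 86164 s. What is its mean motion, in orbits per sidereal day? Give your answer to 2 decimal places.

Semi-major axis a = 6371 + 1420 = 7791 km. Period T = 2π√(a³/μ) = 2π√(7791³/398600) = 6843.9 s = 114.06 min.
Orbits per sidereal day = 86164 / 6843.9 = 12.590.

12.59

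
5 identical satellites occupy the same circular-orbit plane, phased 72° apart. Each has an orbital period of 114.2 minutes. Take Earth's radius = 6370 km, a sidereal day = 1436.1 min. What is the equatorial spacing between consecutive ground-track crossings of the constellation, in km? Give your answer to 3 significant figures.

637 km

T = 114.2 min = 6852.0 s.
Single-satellite node shift = (6852.0/86166) × 360° = 28.63°.
With 5 satellites evenly phased, successive equator crossings are 28.63/5 = 5.726° apart.
That is 5.726 × 111.2 = 637 km at the equator.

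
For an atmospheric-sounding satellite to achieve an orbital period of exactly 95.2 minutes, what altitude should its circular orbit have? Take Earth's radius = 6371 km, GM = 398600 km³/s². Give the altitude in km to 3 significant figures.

535 km

T = 95.2 min = 5712.0 s.
From T = 2π√(a³/μ): a = (μ T²/4π²)^(1/3) = (398600 × 5712.0² / 4π²)^(1/3) = 6906 km.
Altitude h = a − R = 6906 − 6371 = 535 km.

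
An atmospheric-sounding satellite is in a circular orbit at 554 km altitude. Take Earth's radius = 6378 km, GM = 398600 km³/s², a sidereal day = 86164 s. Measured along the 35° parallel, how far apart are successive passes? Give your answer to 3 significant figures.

2190 km

Semi-major axis a = 6378 + 554 = 6932 km. Period T = 2π√(a³/μ) = 2π√(6932³/398600) = 5743.8 s = 95.73 min.
Node shift per orbit = (5743.8/86164) × 360° = 24.00°.
Equatorial spacing = 24.00 × 111.3 km/° = 2671 km.
At 35° latitude, spacing = 2671 × cos(35°) = 2188 km.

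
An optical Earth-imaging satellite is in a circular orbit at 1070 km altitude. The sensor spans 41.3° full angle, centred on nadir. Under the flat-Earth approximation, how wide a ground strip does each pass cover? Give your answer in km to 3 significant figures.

807 km

Half-angle = 41.3°/2 = 20.65°.
Swath width ≈ 2h·tan(θ/2) = 2 × 1070 × tan(20.65°) = 806.5 km.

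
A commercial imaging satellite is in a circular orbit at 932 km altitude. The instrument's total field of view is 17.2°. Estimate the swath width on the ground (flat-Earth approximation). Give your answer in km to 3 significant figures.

282 km

Half-angle = 17.2°/2 = 8.6°.
Swath width ≈ 2h·tan(θ/2) = 2 × 932 × tan(8.6°) = 281.9 km.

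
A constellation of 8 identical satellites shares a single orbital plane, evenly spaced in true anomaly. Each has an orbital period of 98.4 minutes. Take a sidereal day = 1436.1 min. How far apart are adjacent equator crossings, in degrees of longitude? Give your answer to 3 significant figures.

3.08°

T = 98.4 min = 5904.0 s.
Single-satellite node shift = (5904.0/86166) × 360° = 24.67°.
With 8 satellites evenly phased, successive equator crossings are 24.67/8 = 3.083° apart.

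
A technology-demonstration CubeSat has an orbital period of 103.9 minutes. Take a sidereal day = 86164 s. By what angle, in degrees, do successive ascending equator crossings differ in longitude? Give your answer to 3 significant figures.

26.0°

T = 103.9 min = 6234.0 s.
During one orbit Earth rotates (6234.0 / 86164) × 360° = 26.05°.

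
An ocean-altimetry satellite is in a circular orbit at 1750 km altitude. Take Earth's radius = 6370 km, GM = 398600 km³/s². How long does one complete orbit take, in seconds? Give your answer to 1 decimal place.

Semi-major axis a = 6370 + 1750 = 8120 km. Period T = 2π√(a³/μ) = 2π√(8120³/398600) = 7281.9 s = 121.37 min.

7281.9 seconds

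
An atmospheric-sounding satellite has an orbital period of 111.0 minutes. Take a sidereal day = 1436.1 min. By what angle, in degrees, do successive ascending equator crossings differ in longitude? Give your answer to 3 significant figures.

27.8°

T = 111.0 min = 6660.0 s.
During one orbit Earth rotates (6660.0 / 86166) × 360° = 27.83°.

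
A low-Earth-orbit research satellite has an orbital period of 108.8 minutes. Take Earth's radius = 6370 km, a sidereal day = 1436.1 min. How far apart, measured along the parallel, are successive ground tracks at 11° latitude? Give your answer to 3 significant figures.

2980 km

T = 108.8 min = 6528.0 s.
Node shift per orbit = (6528.0/86166) × 360° = 27.27°.
Equatorial spacing = 27.27 × 111.2 km/° = 3032 km.
At 11° latitude, spacing = 3032 × cos(11°) = 2977 km.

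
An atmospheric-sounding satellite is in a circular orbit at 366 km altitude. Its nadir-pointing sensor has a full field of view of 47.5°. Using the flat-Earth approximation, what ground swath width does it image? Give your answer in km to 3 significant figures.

322 km

Half-angle = 47.5°/2 = 23.75°.
Swath width ≈ 2h·tan(θ/2) = 2 × 366 × tan(23.75°) = 322.1 km.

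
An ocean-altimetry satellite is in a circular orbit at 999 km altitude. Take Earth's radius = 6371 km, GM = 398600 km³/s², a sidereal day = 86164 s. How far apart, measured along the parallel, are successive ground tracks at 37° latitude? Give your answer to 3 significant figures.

2340 km

Semi-major axis a = 6371 + 999 = 7370 km. Period T = 2π√(a³/μ) = 2π√(7370³/398600) = 6296.7 s = 104.94 min.
Node shift per orbit = (6296.7/86164) × 360° = 26.31°.
Equatorial spacing = 26.31 × 111.2 km/° = 2925 km.
At 37° latitude, spacing = 2925 × cos(37°) = 2336 km.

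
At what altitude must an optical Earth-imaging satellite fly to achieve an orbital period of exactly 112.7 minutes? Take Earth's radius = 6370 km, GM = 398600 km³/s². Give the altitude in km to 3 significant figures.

1360 km

T = 112.7 min = 6762.0 s.
From T = 2π√(a³/μ): a = (μ T²/4π²)^(1/3) = (398600 × 6762.0² / 4π²)^(1/3) = 7729 km.
Altitude h = a − R = 7729 − 6370 = 1359 km.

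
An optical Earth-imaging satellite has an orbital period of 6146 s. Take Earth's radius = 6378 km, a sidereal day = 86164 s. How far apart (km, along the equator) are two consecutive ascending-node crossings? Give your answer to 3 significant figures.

2860 km

During one orbit Earth rotates (6146.0 / 86164) × 360° = 25.68°.
At the equator that is 25.68° × (2π·6378/360) km/° = 25.68 × 111.3 = 2858 km.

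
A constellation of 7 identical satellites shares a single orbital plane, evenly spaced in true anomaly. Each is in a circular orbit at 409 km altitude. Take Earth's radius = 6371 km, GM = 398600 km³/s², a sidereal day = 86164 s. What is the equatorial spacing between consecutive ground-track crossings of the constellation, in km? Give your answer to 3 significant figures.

369 km

Semi-major axis a = 6371 + 409 = 6780 km. Period T = 2π√(a³/μ) = 2π√(6780³/398600) = 5555.9 s = 92.60 min.
Single-satellite node shift = (5555.9/86164) × 360° = 23.21°.
With 7 satellites evenly phased, successive equator crossings are 23.21/7 = 3.316° apart.
That is 3.316 × 111.2 = 369 km at the equator.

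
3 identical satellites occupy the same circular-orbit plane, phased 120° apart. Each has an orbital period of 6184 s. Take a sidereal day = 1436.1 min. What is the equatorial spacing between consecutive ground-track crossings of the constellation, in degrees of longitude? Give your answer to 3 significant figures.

8.61°

Single-satellite node shift = (6184.0/86166) × 360° = 25.84°.
With 3 satellites evenly phased, successive equator crossings are 25.84/3 = 8.612° apart.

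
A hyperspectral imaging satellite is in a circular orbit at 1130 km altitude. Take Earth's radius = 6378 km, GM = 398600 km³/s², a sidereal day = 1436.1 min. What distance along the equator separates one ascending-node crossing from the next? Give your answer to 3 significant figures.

3010 km

Semi-major axis a = 6378 + 1130 = 7508 km. Period T = 2π√(a³/μ) = 2π√(7508³/398600) = 6474.4 s = 107.91 min.
During one orbit Earth rotates (6474.4 / 86166) × 360° = 27.05°.
At the equator that is 27.05° × (2π·6378/360) km/° = 27.05 × 111.3 = 3011 km.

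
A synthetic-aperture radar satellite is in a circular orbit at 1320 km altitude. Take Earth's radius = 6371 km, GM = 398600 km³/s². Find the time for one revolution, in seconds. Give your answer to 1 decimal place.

6712.5 seconds

Semi-major axis a = 6371 + 1320 = 7691 km. Period T = 2π√(a³/μ) = 2π√(7691³/398600) = 6712.5 s = 111.88 min.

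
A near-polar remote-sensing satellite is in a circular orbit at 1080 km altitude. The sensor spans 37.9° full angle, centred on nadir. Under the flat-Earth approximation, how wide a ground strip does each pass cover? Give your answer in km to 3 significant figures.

742 km

Half-angle = 37.9°/2 = 18.95°.
Swath width ≈ 2h·tan(θ/2) = 2 × 1080 × tan(18.95°) = 741.6 km.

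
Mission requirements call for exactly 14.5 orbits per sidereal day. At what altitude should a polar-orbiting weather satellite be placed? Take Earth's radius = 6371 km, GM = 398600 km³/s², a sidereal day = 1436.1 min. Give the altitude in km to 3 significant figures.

Required period T = 86166 / 14.5 = 5942.5 s.
From T = 2π√(a³/μ): a = (μ T²/4π²)^(1/3) = (398600 × 5942.5² / 4π²)^(1/3) = 7091 km.
Altitude h = a − R = 7091 − 6371 = 720 km.

720 km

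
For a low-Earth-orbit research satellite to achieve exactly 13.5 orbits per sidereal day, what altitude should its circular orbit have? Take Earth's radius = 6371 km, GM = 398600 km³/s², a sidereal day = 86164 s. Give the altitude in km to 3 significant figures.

1070 km

Required period T = 86164 / 13.5 = 6382.5 s.
From T = 2π√(a³/μ): a = (μ T²/4π²)^(1/3) = (398600 × 6382.5² / 4π²)^(1/3) = 7437 km.
Altitude h = a − R = 7437 − 6371 = 1066 km.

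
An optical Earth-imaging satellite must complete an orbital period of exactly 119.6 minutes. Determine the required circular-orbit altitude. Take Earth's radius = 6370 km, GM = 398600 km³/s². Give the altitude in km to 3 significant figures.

1670 km

T = 119.6 min = 7176.0 s.
From T = 2π√(a³/μ): a = (μ T²/4π²)^(1/3) = (398600 × 7176.0² / 4π²)^(1/3) = 8041 km.
Altitude h = a − R = 8041 − 6370 = 1671 km.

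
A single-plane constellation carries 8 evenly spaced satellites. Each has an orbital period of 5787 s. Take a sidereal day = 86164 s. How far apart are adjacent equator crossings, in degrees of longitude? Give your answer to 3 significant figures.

3.02°

Single-satellite node shift = (5787.0/86164) × 360° = 24.18°.
With 8 satellites evenly phased, successive equator crossings are 24.18/8 = 3.022° apart.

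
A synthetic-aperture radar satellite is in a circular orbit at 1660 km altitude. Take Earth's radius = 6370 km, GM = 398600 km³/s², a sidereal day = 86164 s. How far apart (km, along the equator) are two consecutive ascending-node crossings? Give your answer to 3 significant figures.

3330 km

Semi-major axis a = 6370 + 1660 = 8030 km. Period T = 2π√(a³/μ) = 2π√(8030³/398600) = 7161.2 s = 119.35 min.
During one orbit Earth rotates (7161.2 / 86164) × 360° = 29.92°.
At the equator that is 29.92° × (2π·6370/360) km/° = 29.92 × 111.2 = 3326 km.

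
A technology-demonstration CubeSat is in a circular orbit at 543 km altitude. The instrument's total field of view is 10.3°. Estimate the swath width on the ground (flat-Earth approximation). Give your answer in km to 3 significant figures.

Half-angle = 10.3°/2 = 5.15°.
Swath width ≈ 2h·tan(θ/2) = 2 × 543 × tan(5.15°) = 97.9 km.

97.9 km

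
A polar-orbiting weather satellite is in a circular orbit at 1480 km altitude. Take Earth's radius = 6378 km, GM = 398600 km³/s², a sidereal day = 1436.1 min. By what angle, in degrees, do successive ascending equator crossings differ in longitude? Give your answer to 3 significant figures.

29.0°

Semi-major axis a = 6378 + 1480 = 7858 km. Period T = 2π√(a³/μ) = 2π√(7858³/398600) = 6932.3 s = 115.54 min.
During one orbit Earth rotates (6932.3 / 86166) × 360° = 28.96°.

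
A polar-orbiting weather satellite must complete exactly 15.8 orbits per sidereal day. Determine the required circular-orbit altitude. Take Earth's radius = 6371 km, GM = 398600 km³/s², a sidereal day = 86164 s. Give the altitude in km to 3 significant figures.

325 km

Required period T = 86164 / 15.8 = 5453.4 s.
From T = 2π√(a³/μ): a = (μ T²/4π²)^(1/3) = (398600 × 5453.4² / 4π²)^(1/3) = 6696 km.
Altitude h = a − R = 6696 − 6371 = 325 km.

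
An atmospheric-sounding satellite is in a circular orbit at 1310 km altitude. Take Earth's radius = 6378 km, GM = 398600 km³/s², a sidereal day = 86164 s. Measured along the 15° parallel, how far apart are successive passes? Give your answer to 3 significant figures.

3010 km

Semi-major axis a = 6378 + 1310 = 7688 km. Period T = 2π√(a³/μ) = 2π√(7688³/398600) = 6708.6 s = 111.81 min.
Node shift per orbit = (6708.6/86164) × 360° = 28.03°.
Equatorial spacing = 28.03 × 111.3 km/° = 3120 km.
At 15° latitude, spacing = 3120 × cos(15°) = 3014 km.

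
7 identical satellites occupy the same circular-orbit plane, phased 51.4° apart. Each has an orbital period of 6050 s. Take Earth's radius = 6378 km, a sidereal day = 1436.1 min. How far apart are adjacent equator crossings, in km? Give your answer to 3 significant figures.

402 km

Single-satellite node shift = (6050.0/86166) × 360° = 25.28°.
With 7 satellites evenly phased, successive equator crossings are 25.28/7 = 3.611° apart.
That is 3.611 × 111.3 = 402 km at the equator.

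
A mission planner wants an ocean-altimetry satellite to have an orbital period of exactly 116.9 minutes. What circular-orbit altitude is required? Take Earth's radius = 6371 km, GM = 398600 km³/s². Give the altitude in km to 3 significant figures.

T = 116.9 min = 7014.0 s.
From T = 2π√(a³/μ): a = (μ T²/4π²)^(1/3) = (398600 × 7014.0² / 4π²)^(1/3) = 7920 km.
Altitude h = a − R = 7920 − 6371 = 1549 km.

1550 km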